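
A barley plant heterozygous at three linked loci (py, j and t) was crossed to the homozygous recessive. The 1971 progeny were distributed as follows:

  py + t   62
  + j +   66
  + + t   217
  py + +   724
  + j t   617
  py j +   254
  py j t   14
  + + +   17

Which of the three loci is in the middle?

py

The two most frequent reciprocal classes, + j t and py + +, are the parental types, so the F1 was + j t / py + +.
The two rarest classes, py j t and + + +, are the double crossovers. Comparing them with the parentals, only the py allele has switched, so py is the middle locus and the order is j – py – t.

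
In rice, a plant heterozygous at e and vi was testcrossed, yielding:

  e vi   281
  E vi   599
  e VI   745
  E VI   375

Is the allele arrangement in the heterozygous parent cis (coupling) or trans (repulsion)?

The two most frequent classes are E vi (599) and e VI (745); these are the parental (non-recombinant) types.
So the F1 carried E vi on one chromosome and e VI on the other — the recessive alleles are on opposite chromosomes (trans / repulsion).

trans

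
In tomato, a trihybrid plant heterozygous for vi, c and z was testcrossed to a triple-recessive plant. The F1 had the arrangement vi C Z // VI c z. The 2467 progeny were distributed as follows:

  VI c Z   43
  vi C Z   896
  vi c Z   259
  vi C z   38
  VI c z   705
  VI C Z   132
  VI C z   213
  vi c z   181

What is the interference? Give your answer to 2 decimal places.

The two rarest classes, vi C z and VI c Z, are the double crossovers. Comparing them with the parentals, only the z allele has switched, so z is the middle locus and the order is vi – z – c.
vi–z: (313 + 81)/2467 = 0.1597; z–c: (472 + 81)/2467 = 0.2242.
Expected DCO frequency = 0.1597 × 0.2242 ≈ 0.03580; observed = 81/2467 ≈ 0.03283.
Coefficient of coincidence = 0.03283/0.03580 ≈ 0.92; interference = 1 − 0.92 = 0.08.

0.08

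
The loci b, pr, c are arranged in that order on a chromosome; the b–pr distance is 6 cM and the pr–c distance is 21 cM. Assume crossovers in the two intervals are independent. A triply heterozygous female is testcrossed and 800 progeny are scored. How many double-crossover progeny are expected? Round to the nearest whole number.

10

Map distances give recombination frequencies of 0.060 and 0.210 for the two intervals.
With no interference, expected double-crossover frequency = 0.060 × 0.210 = 0.01260.
Expected number = 0.01260 × 800 = 10.08 ≈ 10.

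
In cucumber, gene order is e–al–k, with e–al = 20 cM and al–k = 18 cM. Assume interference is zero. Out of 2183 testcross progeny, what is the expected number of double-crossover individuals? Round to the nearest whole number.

Map distances give recombination frequencies of 0.200 and 0.180 for the two intervals.
With no interference, expected double-crossover frequency = 0.200 × 0.180 = 0.03600.
Expected number = 0.03600 × 2183 = 78.59 ≈ 79.

79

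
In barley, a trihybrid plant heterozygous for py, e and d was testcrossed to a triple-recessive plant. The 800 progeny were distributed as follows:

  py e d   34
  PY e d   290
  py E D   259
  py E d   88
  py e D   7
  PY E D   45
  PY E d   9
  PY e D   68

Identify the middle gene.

e

The two most frequent reciprocal classes, py E D and PY e d, are the parental types, so the F1 was py E D / PY e d.
The two rarest classes, py e D and PY E d, are the double crossovers. Comparing them with the parentals, only the e allele has switched, so e is the middle locus and the order is d – e – py.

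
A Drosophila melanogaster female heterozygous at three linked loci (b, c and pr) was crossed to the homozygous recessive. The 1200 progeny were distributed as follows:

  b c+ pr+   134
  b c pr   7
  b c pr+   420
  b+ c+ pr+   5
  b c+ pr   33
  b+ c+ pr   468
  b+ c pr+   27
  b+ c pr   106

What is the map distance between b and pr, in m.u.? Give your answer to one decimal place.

The two most frequent reciprocal classes, b c pr+ and b+ c+ pr, are the parental types, so the F1 was b c pr+ / b+ c+ pr.
The two rarest classes, b c pr and b+ c+ pr+, are the double crossovers. Comparing them with the parentals, only the pr allele has switched, so pr is the middle locus and the order is b – pr – c.
Crossovers in the b–pr interval produce the single-crossover classes b+ c pr+ and b c+ pr (27 + 33 = 60) plus the double crossovers (12).
RF(b–pr) = (60 + 12) / 1200 = 72/1200 = 0.0600 → 6.0 m.u.

6.0 m.u.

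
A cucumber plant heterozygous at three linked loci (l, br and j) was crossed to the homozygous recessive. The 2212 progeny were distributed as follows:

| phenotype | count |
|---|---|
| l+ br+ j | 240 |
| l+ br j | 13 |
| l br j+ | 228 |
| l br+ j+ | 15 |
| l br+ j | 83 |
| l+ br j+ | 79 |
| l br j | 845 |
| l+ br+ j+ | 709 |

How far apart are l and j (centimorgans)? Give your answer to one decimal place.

The two most frequent reciprocal classes, l+ br+ j+ and l br j, are the parental types, so the F1 was l+ br+ j+ / l br j.
The two rarest classes, l br+ j+ and l+ br j, are the double crossovers. Comparing them with the parentals, only the l allele has switched, so l is the middle locus and the order is j – l – br.
Crossovers in the j–l interval produce the single-crossover classes l+ br+ j and l br j+ (240 + 228 = 468) plus the double crossovers (28).
RF(j–l) = (468 + 28) / 2212 = 496/2212 = 0.2242 → 22.4 centimorgans.

22.4 centimorgans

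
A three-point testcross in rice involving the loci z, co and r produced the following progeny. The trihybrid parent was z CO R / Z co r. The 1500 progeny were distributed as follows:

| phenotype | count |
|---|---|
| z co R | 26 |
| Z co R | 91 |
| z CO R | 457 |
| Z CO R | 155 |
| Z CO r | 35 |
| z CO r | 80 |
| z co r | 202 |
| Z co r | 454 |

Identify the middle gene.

The two rarest classes, z co R and Z CO r, are the double crossovers. Comparing them with the parentals, only the co allele has switched, so co is the middle locus and the order is z – co – r.

co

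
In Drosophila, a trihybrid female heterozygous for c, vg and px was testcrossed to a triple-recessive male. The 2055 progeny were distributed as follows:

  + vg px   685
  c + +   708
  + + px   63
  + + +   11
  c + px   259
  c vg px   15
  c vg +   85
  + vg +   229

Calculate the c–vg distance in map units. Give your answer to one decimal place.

8.5 map units

The two most frequent reciprocal classes, c + + and + vg px, are the parental types, so the F1 was c + + / + vg px.
The two rarest classes, + + + and c vg px, are the double crossovers. Comparing them with the parentals, only the c allele has switched, so c is the middle locus and the order is px – c – vg.
Crossovers in the c–vg interval produce the single-crossover classes c vg + and + + px (85 + 63 = 148) plus the double crossovers (26).
RF(c–vg) = (148 + 26) / 2055 = 174/2055 = 0.0847 → 8.5 map units.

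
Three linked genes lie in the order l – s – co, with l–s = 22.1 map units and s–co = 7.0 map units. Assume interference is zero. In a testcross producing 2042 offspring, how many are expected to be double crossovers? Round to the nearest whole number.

32

Map distances give recombination frequencies of 0.221 and 0.070 for the two intervals.
With no interference, expected double-crossover frequency = 0.221 × 0.070 = 0.01547.
Expected number = 0.01547 × 2042 = 31.59 ≈ 32.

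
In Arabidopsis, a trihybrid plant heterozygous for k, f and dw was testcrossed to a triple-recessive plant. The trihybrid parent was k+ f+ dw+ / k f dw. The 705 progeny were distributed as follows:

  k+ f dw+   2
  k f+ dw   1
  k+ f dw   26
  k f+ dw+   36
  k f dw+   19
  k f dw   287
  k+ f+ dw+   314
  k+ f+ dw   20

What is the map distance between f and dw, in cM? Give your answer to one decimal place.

6.0 cM

The two rarest classes, k+ f dw+ and k f+ dw, are the double crossovers. Comparing them with the parentals, only the f allele has switched, so f is the middle locus and the order is k – f – dw.
Crossovers in the f–dw interval produce the single-crossover classes k+ f+ dw and k f dw+ (20 + 19 = 39) plus the double crossovers (3).
RF(f–dw) = (39 + 3) / 705 = 42/705 = 0.0596 → 6.0 cM.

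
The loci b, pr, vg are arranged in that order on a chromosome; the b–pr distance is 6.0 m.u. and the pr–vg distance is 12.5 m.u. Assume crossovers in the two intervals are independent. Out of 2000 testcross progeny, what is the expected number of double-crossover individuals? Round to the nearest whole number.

15

Map distances give recombination frequencies of 0.060 and 0.125 for the two intervals.
With no interference, expected double-crossover frequency = 0.060 × 0.125 = 0.00750.
Expected number = 0.00750 × 2000 = 15.00 ≈ 15.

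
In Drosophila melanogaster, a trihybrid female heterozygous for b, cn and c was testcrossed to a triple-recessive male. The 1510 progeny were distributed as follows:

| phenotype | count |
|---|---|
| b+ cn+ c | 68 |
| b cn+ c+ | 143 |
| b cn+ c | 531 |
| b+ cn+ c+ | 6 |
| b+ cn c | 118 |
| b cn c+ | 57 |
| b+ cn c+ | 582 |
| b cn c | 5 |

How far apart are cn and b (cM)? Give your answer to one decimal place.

9.0 cM

The two most frequent reciprocal classes, b+ cn c+ and b cn+ c, are the parental types, so the F1 was b+ cn c+ / b cn+ c.
The two rarest classes, b+ cn+ c+ and b cn c, are the double crossovers. Comparing them with the parentals, only the cn allele has switched, so cn is the middle locus and the order is b – cn – c.
Crossovers in the b–cn interval produce the single-crossover classes b cn c+ and b+ cn+ c (57 + 68 = 125) plus the double crossovers (11).
RF(b–cn) = (125 + 11) / 1510 = 136/1510 = 0.0901 → 9.0 cM.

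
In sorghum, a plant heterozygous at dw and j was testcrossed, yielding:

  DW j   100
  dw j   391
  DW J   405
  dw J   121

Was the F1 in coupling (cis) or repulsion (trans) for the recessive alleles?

cis

The two most frequent classes are DW J (405) and dw j (391); these are the parental (non-recombinant) types.
So the F1 carried DW J on one chromosome and dw j on the other — the recessive alleles are on the same chromosome (cis / coupling).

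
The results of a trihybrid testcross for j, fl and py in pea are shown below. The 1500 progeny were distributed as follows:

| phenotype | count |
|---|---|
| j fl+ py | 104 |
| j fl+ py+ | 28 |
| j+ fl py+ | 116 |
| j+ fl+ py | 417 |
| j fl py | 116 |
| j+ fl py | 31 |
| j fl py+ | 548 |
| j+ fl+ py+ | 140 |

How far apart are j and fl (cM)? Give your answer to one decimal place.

18.6 cM

The two most frequent reciprocal classes, j fl py+ and j+ fl+ py, are the parental types, so the F1 was j fl py+ / j+ fl+ py.
The two rarest classes, j fl+ py+ and j+ fl py, are the double crossovers. Comparing them with the parentals, only the fl allele has switched, so fl is the middle locus and the order is j – fl – py.
Crossovers in the j–fl interval produce the single-crossover classes j+ fl py+ and j fl+ py (116 + 104 = 220) plus the double crossovers (59).
RF(j–fl) = (220 + 59) / 1500 = 279/1500 = 0.1860 → 18.6 cM.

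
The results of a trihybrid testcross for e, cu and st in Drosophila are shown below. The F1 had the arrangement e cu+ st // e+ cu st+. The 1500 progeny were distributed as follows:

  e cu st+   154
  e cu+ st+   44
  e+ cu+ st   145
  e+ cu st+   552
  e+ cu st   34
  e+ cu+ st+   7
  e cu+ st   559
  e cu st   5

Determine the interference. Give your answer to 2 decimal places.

The two rarest classes, e cu st and e+ cu+ st+, are the double crossovers. Comparing them with the parentals, only the cu allele has switched, so cu is the middle locus and the order is st – cu – e.
st–cu: (78 + 12)/1500 = 0.0600; cu–e: (299 + 12)/1500 = 0.2073.
Expected DCO frequency = 0.0600 × 0.2073 ≈ 0.01244; observed = 12/1500 ≈ 0.00800.
Coefficient of coincidence = 0.00800/0.01244 ≈ 0.64; interference = 1 − 0.64 = 0.36.

0.36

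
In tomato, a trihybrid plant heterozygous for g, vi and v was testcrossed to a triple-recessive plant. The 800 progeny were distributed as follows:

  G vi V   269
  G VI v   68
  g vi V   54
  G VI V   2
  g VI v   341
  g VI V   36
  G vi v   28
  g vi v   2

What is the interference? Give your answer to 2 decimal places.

The two most frequent reciprocal classes, g VI v and G vi V, are the parental types, so the F1 was g VI v / G vi V.
The two rarest classes, g vi v and G VI V, are the double crossovers. Comparing them with the parentals, only the vi allele has switched, so vi is the middle locus and the order is v – vi – g.
v–vi: (64 + 4)/800 = 0.0850; vi–g: (122 + 4)/800 = 0.1575.
Expected DCO frequency = 0.0850 × 0.1575 ≈ 0.01339; observed = 4/800 ≈ 0.00500.
Coefficient of coincidence = 0.00500/0.01339 ≈ 0.37; interference = 1 − 0.37 = 0.63.

0.63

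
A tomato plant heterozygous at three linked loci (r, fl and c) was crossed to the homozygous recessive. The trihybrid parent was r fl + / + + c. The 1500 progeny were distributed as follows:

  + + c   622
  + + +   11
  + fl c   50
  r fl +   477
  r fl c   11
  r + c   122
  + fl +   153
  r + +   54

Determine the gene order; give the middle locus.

c

The two rarest classes, r fl c and + + +, are the double crossovers. Comparing them with the parentals, only the c allele has switched, so c is the middle locus and the order is r – c – fl.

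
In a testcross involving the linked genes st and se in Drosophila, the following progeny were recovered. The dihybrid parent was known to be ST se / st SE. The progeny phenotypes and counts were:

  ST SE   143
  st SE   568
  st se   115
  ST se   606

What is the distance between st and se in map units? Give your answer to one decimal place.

18.0 map units

The recombinant classes are ST SE and st se: 143 + 115 = 258.
Recombination frequency = 258/1432 = 0.1802 ≈ 18.0%, i.e. 18.0 map units.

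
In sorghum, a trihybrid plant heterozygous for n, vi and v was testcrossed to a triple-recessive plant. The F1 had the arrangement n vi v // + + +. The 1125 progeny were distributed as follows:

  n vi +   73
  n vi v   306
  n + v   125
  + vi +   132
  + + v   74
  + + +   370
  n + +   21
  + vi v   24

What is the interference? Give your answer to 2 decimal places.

The two rarest classes, + vi v and n + +, are the double crossovers. Comparing them with the parentals, only the n allele has switched, so n is the middle locus and the order is v – n – vi.
v–n: (147 + 45)/1125 = 0.1707; n–vi: (257 + 45)/1125 = 0.2684.
Expected DCO frequency = 0.1707 × 0.2684 ≈ 0.04582; observed = 45/1125 ≈ 0.04000.
Coefficient of coincidence = 0.04000/0.04582 ≈ 0.87; interference = 1 − 0.87 = 0.13.

0.13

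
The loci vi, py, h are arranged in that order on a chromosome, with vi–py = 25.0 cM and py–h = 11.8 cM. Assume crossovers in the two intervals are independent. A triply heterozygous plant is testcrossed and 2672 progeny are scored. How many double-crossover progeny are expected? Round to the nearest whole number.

Map distances give recombination frequencies of 0.250 and 0.118 for the two intervals.
With no interference, expected double-crossover frequency = 0.250 × 0.118 = 0.02950.
Expected number = 0.02950 × 2672 = 78.82 ≈ 79.

79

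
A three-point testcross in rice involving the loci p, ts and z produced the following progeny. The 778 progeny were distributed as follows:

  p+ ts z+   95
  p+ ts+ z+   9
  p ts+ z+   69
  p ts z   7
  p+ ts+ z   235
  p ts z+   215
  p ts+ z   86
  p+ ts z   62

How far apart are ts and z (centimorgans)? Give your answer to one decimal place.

18.9 centimorgans

The two most frequent reciprocal classes, p+ ts+ z and p ts z+, are the parental types, so the F1 was p+ ts+ z / p ts z+.
The two rarest classes, p+ ts+ z+ and p ts z, are the double crossovers. Comparing them with the parentals, only the z allele has switched, so z is the middle locus and the order is ts – z – p.
Crossovers in the ts–z interval produce the single-crossover classes p+ ts z and p ts+ z+ (62 + 69 = 131) plus the double crossovers (16).
RF(ts–z) = (131 + 16) / 778 = 147/778 = 0.1889 → 18.9 centimorgans.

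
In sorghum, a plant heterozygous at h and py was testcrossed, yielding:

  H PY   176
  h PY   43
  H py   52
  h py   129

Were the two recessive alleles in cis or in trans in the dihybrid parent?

cis

The two most frequent classes are H PY (176) and h py (129); these are the parental (non-recombinant) types.
So the F1 carried H PY on one chromosome and h py on the other — the recessive alleles are on the same chromosome (cis / coupling).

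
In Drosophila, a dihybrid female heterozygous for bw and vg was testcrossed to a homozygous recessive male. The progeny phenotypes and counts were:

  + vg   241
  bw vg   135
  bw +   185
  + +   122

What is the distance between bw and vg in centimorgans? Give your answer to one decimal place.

The two most frequent classes, + vg (241) and bw + (185), are the parental types, so the F1 was + vg / bw +.
The recombinant classes are + + and bw vg: 122 + 135 = 257.
Recombination frequency = 257/683 = 0.3763 ≈ 37.6%, i.e. 37.6 centimorgans.

37.6 centimorgans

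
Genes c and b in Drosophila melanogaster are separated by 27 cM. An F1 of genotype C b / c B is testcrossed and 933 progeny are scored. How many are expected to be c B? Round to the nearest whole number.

A map distance of 27 cM corresponds to a recombination frequency of 0.270.
The F1 is C b / c B, so c B is a parental gamete class with expected frequency (1 − r)/2 = 0.730/2 = 0.3650.
Expected number = 0.3650 × 933 = 340.55 ≈ 341.

341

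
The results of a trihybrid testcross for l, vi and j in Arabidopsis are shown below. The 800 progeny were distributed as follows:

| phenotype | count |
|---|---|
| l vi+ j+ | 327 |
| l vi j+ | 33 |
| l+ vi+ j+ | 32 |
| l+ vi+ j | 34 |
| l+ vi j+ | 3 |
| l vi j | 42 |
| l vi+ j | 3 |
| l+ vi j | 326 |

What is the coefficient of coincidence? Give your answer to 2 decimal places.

0.82

The two most frequent reciprocal classes, l+ vi j and l vi+ j+, are the parental types, so the F1 was l+ vi j / l vi+ j+.
The two rarest classes, l+ vi j+ and l vi+ j, are the double crossovers. Comparing them with the parentals, only the j allele has switched, so j is the middle locus and the order is l – j – vi.
l–j: (74 + 6)/800 = 0.1000; j–vi: (67 + 6)/800 = 0.0912.
Expected DCO frequency = 0.1000 × 0.0912 ≈ 0.00912; observed = 6/800 ≈ 0.00750.
Coefficient of coincidence = 0.00750/0.00912 ≈ 0.82.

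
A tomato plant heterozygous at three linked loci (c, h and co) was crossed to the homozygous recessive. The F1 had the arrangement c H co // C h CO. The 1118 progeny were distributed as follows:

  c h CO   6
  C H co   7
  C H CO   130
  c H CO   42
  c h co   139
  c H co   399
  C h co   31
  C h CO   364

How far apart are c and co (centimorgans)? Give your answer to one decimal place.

7.7 centimorgans

The two rarest classes, C H co and c h CO, are the double crossovers. Comparing them with the parentals, only the c allele has switched, so c is the middle locus and the order is co – c – h.
Crossovers in the co–c interval produce the single-crossover classes c H CO and C h co (42 + 31 = 73) plus the double crossovers (13).
RF(co–c) = (73 + 13) / 1118 = 86/1118 = 0.0769 → 7.7 centimorgans.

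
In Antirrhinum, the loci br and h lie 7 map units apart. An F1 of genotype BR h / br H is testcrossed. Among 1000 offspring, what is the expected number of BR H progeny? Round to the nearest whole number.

A map distance of 7 map units corresponds to a recombination frequency of 0.070.
The F1 is BR h / br H, so BR H is a recombinant gamete class with expected frequency r/2 = 0.070/2 = 0.0350.
Expected number = 0.0350 × 1000 = 35.00 ≈ 35.

35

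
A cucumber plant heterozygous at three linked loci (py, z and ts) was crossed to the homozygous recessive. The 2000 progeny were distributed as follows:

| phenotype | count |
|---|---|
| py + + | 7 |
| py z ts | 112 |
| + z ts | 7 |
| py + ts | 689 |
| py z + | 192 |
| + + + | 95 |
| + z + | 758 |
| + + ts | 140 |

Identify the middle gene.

ts

The two most frequent reciprocal classes, + z + and py + ts, are the parental types, so the F1 was + z + / py + ts.
The two rarest classes, + z ts and py + +, are the double crossovers. Comparing them with the parentals, only the ts allele has switched, so ts is the middle locus and the order is py – ts – z.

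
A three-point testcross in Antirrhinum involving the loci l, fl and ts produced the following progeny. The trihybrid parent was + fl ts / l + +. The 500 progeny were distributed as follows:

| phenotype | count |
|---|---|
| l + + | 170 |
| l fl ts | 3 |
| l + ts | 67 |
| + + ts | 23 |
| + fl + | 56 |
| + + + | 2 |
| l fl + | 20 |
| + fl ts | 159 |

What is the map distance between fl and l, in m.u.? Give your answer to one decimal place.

The two rarest classes, l fl ts and + + +, are the double crossovers. Comparing them with the parentals, only the l allele has switched, so l is the middle locus and the order is fl – l – ts.
Crossovers in the fl–l interval produce the single-crossover classes + + ts and l fl + (23 + 20 = 43) plus the double crossovers (5).
RF(fl–l) = (43 + 5) / 500 = 48/500 = 0.0960 → 9.6 m.u.

9.6 m.u.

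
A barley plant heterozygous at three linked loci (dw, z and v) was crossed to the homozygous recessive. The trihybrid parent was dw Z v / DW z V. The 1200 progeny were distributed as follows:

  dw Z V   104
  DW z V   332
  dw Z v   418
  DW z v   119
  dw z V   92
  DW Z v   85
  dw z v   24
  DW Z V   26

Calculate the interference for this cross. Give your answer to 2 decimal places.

The two rarest classes, dw z v and DW Z V, are the double crossovers. Comparing them with the parentals, only the z allele has switched, so z is the middle locus and the order is dw – z – v.
dw–z: (177 + 50)/1200 = 0.1892; z–v: (223 + 50)/1200 = 0.2275.
Expected DCO frequency = 0.1892 × 0.2275 ≈ 0.04304; observed = 50/1200 ≈ 0.04167.
Coefficient of coincidence = 0.04167/0.04304 ≈ 0.97; interference = 1 − 0.97 = 0.03.

0.03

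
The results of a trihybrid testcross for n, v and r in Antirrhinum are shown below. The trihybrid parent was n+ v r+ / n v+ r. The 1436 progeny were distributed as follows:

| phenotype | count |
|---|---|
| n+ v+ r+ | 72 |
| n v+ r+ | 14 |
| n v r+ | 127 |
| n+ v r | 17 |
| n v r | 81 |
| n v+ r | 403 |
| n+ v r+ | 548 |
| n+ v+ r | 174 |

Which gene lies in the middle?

r

The two rarest classes, n+ v r and n v+ r+, are the double crossovers. Comparing them with the parentals, only the r allele has switched, so r is the middle locus and the order is n – r – v.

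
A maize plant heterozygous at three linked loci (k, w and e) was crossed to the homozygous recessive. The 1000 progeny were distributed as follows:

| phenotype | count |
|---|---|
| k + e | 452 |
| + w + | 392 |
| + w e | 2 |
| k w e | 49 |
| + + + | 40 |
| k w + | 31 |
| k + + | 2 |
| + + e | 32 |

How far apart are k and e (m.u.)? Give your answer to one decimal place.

6.7 m.u.

The two most frequent reciprocal classes, k + e and + w +, are the parental types, so the F1 was k + e / + w +.
The two rarest classes, k + + and + w e, are the double crossovers. Comparing them with the parentals, only the e allele has switched, so e is the middle locus and the order is k – e – w.
Crossovers in the k–e interval produce the single-crossover classes + + e and k w + (32 + 31 = 63) plus the double crossovers (4).
RF(k–e) = (63 + 4) / 1000 = 67/1000 = 0.0670 → 6.7 m.u.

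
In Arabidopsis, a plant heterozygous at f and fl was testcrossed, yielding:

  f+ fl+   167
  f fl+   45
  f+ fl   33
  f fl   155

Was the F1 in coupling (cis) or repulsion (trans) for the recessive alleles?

cis

The two most frequent classes are f+ fl+ (167) and f fl (155); these are the parental (non-recombinant) types.
So the F1 carried f+ fl+ on one chromosome and f fl on the other — the recessive alleles are on the same chromosome (cis / coupling).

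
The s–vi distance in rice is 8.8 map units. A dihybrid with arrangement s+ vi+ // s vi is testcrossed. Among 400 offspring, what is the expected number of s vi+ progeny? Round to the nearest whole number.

A map distance of 8.8 map units corresponds to a recombination frequency of 0.088.
The F1 is s+ vi+ / s vi, so s vi+ is a recombinant gamete class with expected frequency r/2 = 0.088/2 = 0.0440.
Expected number = 0.0440 × 400 = 17.60 ≈ 18.

18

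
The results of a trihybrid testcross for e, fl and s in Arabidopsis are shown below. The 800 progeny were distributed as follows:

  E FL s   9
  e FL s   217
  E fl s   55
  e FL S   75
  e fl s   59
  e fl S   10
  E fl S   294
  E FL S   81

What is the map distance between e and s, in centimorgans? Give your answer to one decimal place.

The two most frequent reciprocal classes, e FL s and E fl S, are the parental types, so the F1 was e FL s / E fl S.
The two rarest classes, E FL s and e fl S, are the double crossovers. Comparing them with the parentals, only the e allele has switched, so e is the middle locus and the order is fl – e – s.
Crossovers in the e–s interval produce the single-crossover classes e FL S and E fl s (75 + 55 = 130) plus the double crossovers (19).
RF(e–s) = (130 + 19) / 800 = 149/800 = 0.1862 → 18.6 centimorgans.

18.6 centimorgans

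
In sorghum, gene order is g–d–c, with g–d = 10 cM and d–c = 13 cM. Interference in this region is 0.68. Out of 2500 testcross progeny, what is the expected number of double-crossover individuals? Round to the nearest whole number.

Map distances give recombination frequencies of 0.100 and 0.130 for the two intervals.
With interference 0.68 (so coincidence = 0.32), expected double-crossover frequency = 0.100 × 0.130 × 0.32 = 0.00416.
Expected number = 0.00416 × 2500 = 10.40 ≈ 10.

10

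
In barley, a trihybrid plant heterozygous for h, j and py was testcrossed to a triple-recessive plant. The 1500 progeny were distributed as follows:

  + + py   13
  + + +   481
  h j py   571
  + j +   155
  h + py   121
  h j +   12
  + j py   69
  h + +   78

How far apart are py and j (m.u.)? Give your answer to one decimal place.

The two most frequent reciprocal classes, h j py and + + +, are the parental types, so the F1 was h j py / + + +.
The two rarest classes, h j + and + + py, are the double crossovers. Comparing them with the parentals, only the py allele has switched, so py is the middle locus and the order is h – py – j.
Crossovers in the py–j interval produce the single-crossover classes h + py and + j + (121 + 155 = 276) plus the double crossovers (25).
RF(py–j) = (276 + 25) / 1500 = 301/1500 = 0.2007 → 20.1 m.u.

20.1 m.u.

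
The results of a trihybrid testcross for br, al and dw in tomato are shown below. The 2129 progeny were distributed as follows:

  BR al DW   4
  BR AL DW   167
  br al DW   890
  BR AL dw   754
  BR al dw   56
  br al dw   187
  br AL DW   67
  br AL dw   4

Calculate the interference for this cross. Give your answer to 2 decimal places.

The two most frequent reciprocal classes, BR AL dw and br al DW, are the parental types, so the F1 was BR AL dw / br al DW.
The two rarest classes, br AL dw and BR al DW, are the double crossovers. Comparing them with the parentals, only the br allele has switched, so br is the middle locus and the order is dw – br – al.
dw–br: (354 + 8)/2129 = 0.1700; br–al: (123 + 8)/2129 = 0.0615.
Expected DCO frequency = 0.1700 × 0.0615 ≈ 0.01046; observed = 8/2129 ≈ 0.00376.
Coefficient of coincidence = 0.00376/0.01046 ≈ 0.36; interference = 1 − 0.36 = 0.64.

0.64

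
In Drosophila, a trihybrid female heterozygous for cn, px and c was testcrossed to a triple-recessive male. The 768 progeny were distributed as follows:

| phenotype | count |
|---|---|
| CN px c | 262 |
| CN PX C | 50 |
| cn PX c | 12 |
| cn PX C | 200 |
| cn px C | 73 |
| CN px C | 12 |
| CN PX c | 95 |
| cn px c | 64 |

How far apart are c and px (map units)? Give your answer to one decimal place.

The two most frequent reciprocal classes, cn PX C and CN px c, are the parental types, so the F1 was cn PX C / CN px c.
The two rarest classes, cn PX c and CN px C, are the double crossovers. Comparing them with the parentals, only the c allele has switched, so c is the middle locus and the order is cn – c – px.
Crossovers in the c–px interval produce the single-crossover classes cn px C and CN PX c (73 + 95 = 168) plus the double crossovers (24).
RF(c–px) = (168 + 24) / 768 = 192/768 = 0.2500 → 25.0 map units.

25.0 map units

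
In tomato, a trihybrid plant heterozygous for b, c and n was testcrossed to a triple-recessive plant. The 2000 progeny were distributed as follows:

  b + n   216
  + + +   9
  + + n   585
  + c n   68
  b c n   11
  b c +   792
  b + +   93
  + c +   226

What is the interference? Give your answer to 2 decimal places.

0.52

The two most frequent reciprocal classes, b c + and + + n, are the parental types, so the F1 was b c + / + + n.
The two rarest classes, b c n and + + +, are the double crossovers. Comparing them with the parentals, only the n allele has switched, so n is the middle locus and the order is b – n – c.
b–n: (442 + 20)/2000 = 0.2310; n–c: (161 + 20)/2000 = 0.0905.
Expected DCO frequency = 0.2310 × 0.0905 ≈ 0.02091; observed = 20/2000 ≈ 0.01000.
Coefficient of coincidence = 0.01000/0.02091 ≈ 0.48; interference = 1 − 0.48 = 0.52.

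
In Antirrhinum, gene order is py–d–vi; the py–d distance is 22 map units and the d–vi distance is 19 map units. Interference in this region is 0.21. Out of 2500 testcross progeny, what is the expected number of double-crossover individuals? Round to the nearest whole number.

Map distances give recombination frequencies of 0.220 and 0.190 for the two intervals.
With interference 0.21 (so coincidence = 0.79), expected double-crossover frequency = 0.220 × 0.190 × 0.79 = 0.03302.
Expected number = 0.03302 × 2500 = 82.56 ≈ 83.

83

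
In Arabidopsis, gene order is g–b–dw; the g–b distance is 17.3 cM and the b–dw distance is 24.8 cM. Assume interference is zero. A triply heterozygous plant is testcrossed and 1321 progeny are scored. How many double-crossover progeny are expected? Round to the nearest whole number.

57

Map distances give recombination frequencies of 0.173 and 0.248 for the two intervals.
With no interference, expected double-crossover frequency = 0.173 × 0.248 = 0.04290.
Expected number = 0.04290 × 1321 = 56.68 ≈ 57.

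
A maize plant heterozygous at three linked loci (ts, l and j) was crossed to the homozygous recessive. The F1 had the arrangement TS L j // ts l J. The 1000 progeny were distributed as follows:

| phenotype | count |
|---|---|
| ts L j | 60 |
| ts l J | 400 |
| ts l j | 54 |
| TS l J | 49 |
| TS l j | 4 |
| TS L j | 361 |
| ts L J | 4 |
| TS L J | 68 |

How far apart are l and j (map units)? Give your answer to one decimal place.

13.0 map units

The two rarest classes, TS l j and ts L J, are the double crossovers. Comparing them with the parentals, only the l allele has switched, so l is the middle locus and the order is j – l – ts.
Crossovers in the j–l interval produce the single-crossover classes TS L J and ts l j (68 + 54 = 122) plus the double crossovers (8).
RF(j–l) = (122 + 8) / 1000 = 130/1000 = 0.1300 → 13.0 map units.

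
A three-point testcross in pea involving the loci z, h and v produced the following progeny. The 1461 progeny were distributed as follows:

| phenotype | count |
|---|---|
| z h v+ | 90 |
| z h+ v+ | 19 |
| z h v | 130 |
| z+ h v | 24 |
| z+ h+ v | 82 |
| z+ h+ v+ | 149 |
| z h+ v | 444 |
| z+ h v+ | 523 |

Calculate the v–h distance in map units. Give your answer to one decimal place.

The two most frequent reciprocal classes, z+ h v+ and z h+ v, are the parental types, so the F1 was z+ h v+ / z h+ v.
The two rarest classes, z+ h v and z h+ v+, are the double crossovers. Comparing them with the parentals, only the v allele has switched, so v is the middle locus and the order is z – v – h.
Crossovers in the v–h interval produce the single-crossover classes z+ h+ v+ and z h v (149 + 130 = 279) plus the double crossovers (43).
RF(v–h) = (279 + 43) / 1461 = 322/1461 = 0.2204 → 22.0 map units.

22.0 map units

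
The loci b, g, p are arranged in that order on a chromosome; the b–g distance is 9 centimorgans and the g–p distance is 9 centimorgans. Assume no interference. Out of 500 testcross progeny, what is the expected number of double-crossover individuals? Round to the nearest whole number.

Map distances give recombination frequencies of 0.090 and 0.090 for the two intervals.
With no interference, expected double-crossover frequency = 0.090 × 0.090 = 0.00810.
Expected number = 0.00810 × 500 = 4.05 ≈ 4.

4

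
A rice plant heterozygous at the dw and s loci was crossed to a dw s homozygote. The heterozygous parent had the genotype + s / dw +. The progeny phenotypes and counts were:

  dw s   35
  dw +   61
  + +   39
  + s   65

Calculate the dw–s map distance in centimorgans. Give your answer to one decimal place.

37.0 centimorgans

The recombinant classes are + + and dw s: 39 + 35 = 74.
Recombination frequency = 74/200 = 0.3700 ≈ 37.0%, i.e. 37.0 centimorgans.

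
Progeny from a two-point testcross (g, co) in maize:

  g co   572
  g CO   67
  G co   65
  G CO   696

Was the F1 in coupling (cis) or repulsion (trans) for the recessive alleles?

cis

The two most frequent classes are G CO (696) and g co (572); these are the parental (non-recombinant) types.
So the F1 carried G CO on one chromosome and g co on the other — the recessive alleles are on the same chromosome (cis / coupling).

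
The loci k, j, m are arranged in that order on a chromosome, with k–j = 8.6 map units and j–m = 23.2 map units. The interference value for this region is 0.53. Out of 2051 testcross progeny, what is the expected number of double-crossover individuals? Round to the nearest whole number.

Map distances give recombination frequencies of 0.086 and 0.232 for the two intervals.
With interference 0.53 (so coincidence = 0.47), expected double-crossover frequency = 0.086 × 0.232 × 0.47 = 0.00938.
Expected number = 0.00938 × 2051 = 19.23 ≈ 19.

19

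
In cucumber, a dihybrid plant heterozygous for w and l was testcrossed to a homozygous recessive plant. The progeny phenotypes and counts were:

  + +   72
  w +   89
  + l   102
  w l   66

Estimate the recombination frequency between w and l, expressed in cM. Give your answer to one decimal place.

The two most frequent classes, + l (102) and w + (89), are the parental types, so the F1 was + l / w +.
The recombinant classes are + + and w l: 72 + 66 = 138.
Recombination frequency = 138/329 = 0.4195 ≈ 41.9%, i.e. 41.9 cM.

41.9 cM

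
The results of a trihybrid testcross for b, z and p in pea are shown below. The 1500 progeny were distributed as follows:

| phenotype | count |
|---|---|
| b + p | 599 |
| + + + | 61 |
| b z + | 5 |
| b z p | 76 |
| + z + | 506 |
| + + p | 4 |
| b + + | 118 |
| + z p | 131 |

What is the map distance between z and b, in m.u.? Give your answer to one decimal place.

9.7 m.u.

The two most frequent reciprocal classes, + z + and b + p, are the parental types, so the F1 was + z + / b + p.
The two rarest classes, b z + and + + p, are the double crossovers. Comparing them with the parentals, only the b allele has switched, so b is the middle locus and the order is p – b – z.
Crossovers in the b–z interval produce the single-crossover classes + + + and b z p (61 + 76 = 137) plus the double crossovers (9).
RF(b–z) = (137 + 9) / 1500 = 146/1500 = 0.0973 → 9.7 m.u.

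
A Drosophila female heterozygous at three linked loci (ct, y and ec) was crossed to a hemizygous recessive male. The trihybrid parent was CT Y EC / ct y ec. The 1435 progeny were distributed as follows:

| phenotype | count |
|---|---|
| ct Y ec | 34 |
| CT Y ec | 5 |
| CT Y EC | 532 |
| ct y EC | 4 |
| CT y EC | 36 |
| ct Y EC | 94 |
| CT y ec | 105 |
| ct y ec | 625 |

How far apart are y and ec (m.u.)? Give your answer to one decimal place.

The two rarest classes, CT Y ec and ct y EC, are the double crossovers. Comparing them with the parentals, only the ec allele has switched, so ec is the middle locus and the order is ct – ec – y.
Crossovers in the ec–y interval produce the single-crossover classes CT y EC and ct Y ec (36 + 34 = 70) plus the double crossovers (9).
RF(ec–y) = (70 + 9) / 1435 = 79/1435 = 0.0551 → 5.5 m.u.

5.5 m.u.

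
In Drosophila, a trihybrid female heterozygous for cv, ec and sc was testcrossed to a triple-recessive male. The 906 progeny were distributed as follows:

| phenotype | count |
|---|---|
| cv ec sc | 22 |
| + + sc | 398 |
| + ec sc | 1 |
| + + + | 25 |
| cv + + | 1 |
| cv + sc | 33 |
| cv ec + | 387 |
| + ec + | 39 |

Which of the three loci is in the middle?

ec

The two most frequent reciprocal classes, cv ec + and + + sc, are the parental types, so the F1 was cv ec + / + + sc.
The two rarest classes, cv + + and + ec sc, are the double crossovers. Comparing them with the parentals, only the ec allele has switched, so ec is the middle locus and the order is cv – ec – sc.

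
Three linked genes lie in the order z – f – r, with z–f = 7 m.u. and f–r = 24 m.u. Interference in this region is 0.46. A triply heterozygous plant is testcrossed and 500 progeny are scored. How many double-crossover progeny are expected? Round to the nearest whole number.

Map distances give recombination frequencies of 0.070 and 0.240 for the two intervals.
With interference 0.46 (so coincidence = 0.54), expected double-crossover frequency = 0.070 × 0.240 × 0.54 = 0.00907.
Expected number = 0.00907 × 500 = 4.54 ≈ 5.

5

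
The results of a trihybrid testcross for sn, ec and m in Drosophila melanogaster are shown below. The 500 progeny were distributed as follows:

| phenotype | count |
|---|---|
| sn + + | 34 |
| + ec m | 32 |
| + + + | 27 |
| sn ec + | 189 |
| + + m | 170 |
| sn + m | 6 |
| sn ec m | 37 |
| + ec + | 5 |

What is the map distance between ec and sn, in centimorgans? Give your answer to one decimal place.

15.4 centimorgans

The two most frequent reciprocal classes, sn ec + and + + m, are the parental types, so the F1 was sn ec + / + + m.
The two rarest classes, + ec + and sn + m, are the double crossovers. Comparing them with the parentals, only the sn allele has switched, so sn is the middle locus and the order is ec – sn – m.
Crossovers in the ec–sn interval produce the single-crossover classes sn + + and + ec m (34 + 32 = 66) plus the double crossovers (11).
RF(ec–sn) = (66 + 11) / 500 = 77/500 = 0.1540 → 15.4 centimorgans.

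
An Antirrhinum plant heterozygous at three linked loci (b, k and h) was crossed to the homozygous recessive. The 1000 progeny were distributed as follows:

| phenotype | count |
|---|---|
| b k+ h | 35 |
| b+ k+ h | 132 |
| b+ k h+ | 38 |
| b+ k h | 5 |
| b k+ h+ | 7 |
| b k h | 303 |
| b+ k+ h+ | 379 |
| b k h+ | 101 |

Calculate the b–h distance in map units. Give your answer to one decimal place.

The two most frequent reciprocal classes, b+ k+ h+ and b k h, are the parental types, so the F1 was b+ k+ h+ / b k h.
The two rarest classes, b k+ h+ and b+ k h, are the double crossovers. Comparing them with the parentals, only the b allele has switched, so b is the middle locus and the order is h – b – k.
Crossovers in the h–b interval produce the single-crossover classes b+ k+ h and b k h+ (132 + 101 = 233) plus the double crossovers (12).
RF(h–b) = (233 + 12) / 1000 = 245/1000 = 0.2450 → 24.5 map units.

24.5 map units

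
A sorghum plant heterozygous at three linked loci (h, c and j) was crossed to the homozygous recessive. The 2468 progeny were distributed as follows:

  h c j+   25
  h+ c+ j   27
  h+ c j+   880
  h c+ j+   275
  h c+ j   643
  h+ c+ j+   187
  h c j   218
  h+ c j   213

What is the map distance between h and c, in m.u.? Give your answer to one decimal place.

18.5 m.u.

The two most frequent reciprocal classes, h c+ j and h+ c j+, are the parental types, so the F1 was h c+ j / h+ c j+.
The two rarest classes, h+ c+ j and h c j+, are the double crossovers. Comparing them with the parentals, only the h allele has switched, so h is the middle locus and the order is c – h – j.
Crossovers in the c–h interval produce the single-crossover classes h c j and h+ c+ j+ (218 + 187 = 405) plus the double crossovers (52).
RF(c–h) = (405 + 52) / 2468 = 457/2468 = 0.1852 → 18.5 m.u.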